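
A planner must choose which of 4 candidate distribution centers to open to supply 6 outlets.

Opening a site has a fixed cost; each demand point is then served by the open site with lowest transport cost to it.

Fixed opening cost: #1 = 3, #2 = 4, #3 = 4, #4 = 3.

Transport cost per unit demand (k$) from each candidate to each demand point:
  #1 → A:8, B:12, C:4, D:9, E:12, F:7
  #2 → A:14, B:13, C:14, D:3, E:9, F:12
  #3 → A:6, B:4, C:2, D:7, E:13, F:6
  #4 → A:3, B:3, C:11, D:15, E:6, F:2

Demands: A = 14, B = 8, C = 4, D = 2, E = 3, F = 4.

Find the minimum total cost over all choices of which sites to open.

Open {#2, #3, #4}: assign each demand point to its cheapest open site.
  A→#4 14×3=42, B→#4 8×3=24, C→#3 4×2=8, D→#2 2×3=6, E→#4 3×6=18, F→#4 4×2=8
  transport cost 106, fixed 11 → total 117.
Compare {#1, #2, #3, #4}: transport cost 106 + fixed 14 = 120.
Compare {#3, #4}: transport cost 114 + fixed 7 = 121.
Compare {#1, #2, #4}: transport cost 114 + fixed 10 = 124.
All other subsets cost ≥ 120. Minimum total cost: 117.

117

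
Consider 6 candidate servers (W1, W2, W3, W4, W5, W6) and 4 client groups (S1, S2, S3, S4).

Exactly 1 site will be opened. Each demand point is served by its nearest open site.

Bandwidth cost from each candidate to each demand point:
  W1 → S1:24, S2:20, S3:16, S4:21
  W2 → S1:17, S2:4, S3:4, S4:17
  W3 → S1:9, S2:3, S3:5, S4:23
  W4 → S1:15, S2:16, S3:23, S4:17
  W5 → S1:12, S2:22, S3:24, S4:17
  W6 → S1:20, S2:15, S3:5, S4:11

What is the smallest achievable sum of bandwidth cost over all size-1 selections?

Open {W3}.
  S1→W3 9, S2→W3 3, S3→W3 5, S4→W3 23  ⇒ total 40.
Compare {W2}: total 42.
Compare {W6}: total 51.
No size-1 selection does better; minimum is 40.

40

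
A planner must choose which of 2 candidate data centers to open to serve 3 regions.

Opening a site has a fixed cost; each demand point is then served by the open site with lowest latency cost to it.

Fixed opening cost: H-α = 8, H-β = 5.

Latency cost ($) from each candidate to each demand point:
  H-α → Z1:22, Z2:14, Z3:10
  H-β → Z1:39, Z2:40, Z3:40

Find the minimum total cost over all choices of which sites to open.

Open {H-α}: assign each demand point to its cheapest open site.
  Z1→H-α 22, Z2→H-α 14, Z3→H-α 10
  latency cost 46, fixed 8 → total 54.
Compare {H-α, H-β}: latency cost 46 + fixed 13 = 59.
Compare {H-β}: latency cost 119 + fixed 5 = 124.

54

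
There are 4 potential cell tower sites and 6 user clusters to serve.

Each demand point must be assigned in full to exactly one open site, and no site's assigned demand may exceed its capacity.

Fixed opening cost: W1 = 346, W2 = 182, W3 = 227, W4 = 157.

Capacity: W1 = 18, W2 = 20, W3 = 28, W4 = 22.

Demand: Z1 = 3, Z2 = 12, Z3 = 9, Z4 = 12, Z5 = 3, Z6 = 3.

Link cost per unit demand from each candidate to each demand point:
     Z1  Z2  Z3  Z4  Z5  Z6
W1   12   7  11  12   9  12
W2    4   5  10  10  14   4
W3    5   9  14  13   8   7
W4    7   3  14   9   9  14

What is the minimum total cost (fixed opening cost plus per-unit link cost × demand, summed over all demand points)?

762

Open {W3, W4}; cheapest assignment that respects the capacities:
  W3 (cap 28, load 21): Z1, Z4, Z5, Z6 — cost 3×5 + 12×13 + 3×8 + 3×7 = 216
  W4 (cap 22, load 21): Z2, Z3 — cost 12×3 + 9×14 = 162
  Shipping 378, fixed 384 → total 762.
  Any other capacity-feasible assignment to {W3, W4} ships for at least 378.
Compare {W2, W3}: its best feasible assignment gives total 799.
Compare {W2, W3, W4}: its best feasible assignment gives total 896.
Every other set of open sites that can feasibly serve all demand totals ≥ 799 even under its best assignment. Minimum: 762.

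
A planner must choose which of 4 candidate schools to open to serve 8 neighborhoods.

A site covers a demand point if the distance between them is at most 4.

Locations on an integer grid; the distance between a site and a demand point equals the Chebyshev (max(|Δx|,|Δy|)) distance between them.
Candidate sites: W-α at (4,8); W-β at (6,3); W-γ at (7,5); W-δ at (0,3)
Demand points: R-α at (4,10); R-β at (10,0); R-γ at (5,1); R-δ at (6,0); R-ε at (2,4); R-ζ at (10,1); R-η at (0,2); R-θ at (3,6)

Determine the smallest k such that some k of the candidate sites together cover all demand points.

Coverage sets (demand points within 4 of each site):
  W-α: {R-α, R-ε, R-θ}
  W-β: {R-β, R-γ, R-δ, R-ε, R-ζ, R-θ}
  W-γ: {R-γ, R-ζ, R-θ}
  W-δ: {R-ε, R-η, R-θ}
No 2 sites suffice: every size-2 union leaves at least one demand point uncovered.
But {W-α, W-β, W-δ} covers everything, so the minimum is 3.

3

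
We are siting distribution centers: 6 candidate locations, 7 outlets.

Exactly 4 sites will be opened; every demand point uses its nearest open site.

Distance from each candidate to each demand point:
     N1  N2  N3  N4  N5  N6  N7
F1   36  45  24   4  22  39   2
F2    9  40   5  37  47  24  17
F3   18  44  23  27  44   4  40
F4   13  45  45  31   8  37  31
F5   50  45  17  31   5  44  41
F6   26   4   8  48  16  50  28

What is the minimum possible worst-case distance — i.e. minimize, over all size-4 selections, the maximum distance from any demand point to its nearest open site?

Open {F1, F3, F4, F6}.
  Farthest demand point is N1 at distance 13 (to F4); all others are ≤ 13.
With {F1, F2, F3, F6} the worst case is 16.
With {F1, F3, F5, F6} the worst case is 18.
No size-4 selection achieves below 13.

13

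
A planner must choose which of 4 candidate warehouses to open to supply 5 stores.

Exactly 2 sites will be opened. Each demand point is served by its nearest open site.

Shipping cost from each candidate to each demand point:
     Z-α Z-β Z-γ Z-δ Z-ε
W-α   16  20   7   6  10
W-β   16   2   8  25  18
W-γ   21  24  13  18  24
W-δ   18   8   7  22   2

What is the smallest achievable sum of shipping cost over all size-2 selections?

39

Open {W-α, W-δ}.
  Z-α→W-α 16, Z-β→W-δ 8, Z-γ→W-α 7, Z-δ→W-α 6, Z-ε→W-δ 2  ⇒ total 39.
Compare {W-α, W-β}: total 41.
Compare {W-β, W-δ}: total 49.
No size-2 selection does better; minimum is 39.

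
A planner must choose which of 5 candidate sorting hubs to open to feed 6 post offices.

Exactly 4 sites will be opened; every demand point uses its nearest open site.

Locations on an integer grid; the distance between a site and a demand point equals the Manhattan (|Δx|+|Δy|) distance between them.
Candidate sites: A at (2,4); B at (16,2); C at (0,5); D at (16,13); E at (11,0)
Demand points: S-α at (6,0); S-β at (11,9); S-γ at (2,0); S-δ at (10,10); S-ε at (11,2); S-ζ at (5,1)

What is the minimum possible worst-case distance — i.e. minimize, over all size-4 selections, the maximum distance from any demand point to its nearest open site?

Open {A, B, C, D}.
  Farthest demand point is S-β at distance 9 (to D); all others are ≤ 9.
With {A, B, D, E} the worst case is 9.
With {A, C, D, E} the worst case is 9.
No size-4 selection achieves below 9.

9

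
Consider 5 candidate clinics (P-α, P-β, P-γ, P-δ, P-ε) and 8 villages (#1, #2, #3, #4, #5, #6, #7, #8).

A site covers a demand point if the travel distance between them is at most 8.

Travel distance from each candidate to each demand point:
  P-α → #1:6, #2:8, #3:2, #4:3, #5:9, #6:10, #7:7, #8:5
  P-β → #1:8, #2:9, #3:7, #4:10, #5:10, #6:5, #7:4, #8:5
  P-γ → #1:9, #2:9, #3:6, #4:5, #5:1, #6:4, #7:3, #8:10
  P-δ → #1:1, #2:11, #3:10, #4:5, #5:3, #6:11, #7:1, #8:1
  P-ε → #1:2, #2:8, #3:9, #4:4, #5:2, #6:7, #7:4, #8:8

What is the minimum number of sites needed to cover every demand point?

2

Coverage sets (demand points within 8 of each site):
  P-α: {#1, #2, #3, #4, #7, #8}
  P-β: {#1, #3, #6, #7, #8}
  P-γ: {#3, #4, #5, #6, #7}
  P-δ: {#1, #4, #5, #7, #8}
  P-ε: {#1, #2, #4, #5, #6, #7, #8}
No single site covers all 8 demand points.
But {P-α, P-γ} covers everything, so the minimum is 2.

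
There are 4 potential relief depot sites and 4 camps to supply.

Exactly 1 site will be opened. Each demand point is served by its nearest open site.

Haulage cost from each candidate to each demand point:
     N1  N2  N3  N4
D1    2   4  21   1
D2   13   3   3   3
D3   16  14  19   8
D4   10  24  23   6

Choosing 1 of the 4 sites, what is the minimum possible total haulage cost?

22

Open {D2}.
  N1→D2 13, N2→D2 3, N3→D2 3, N4→D2 3  ⇒ total 22.
Compare {D1}: total 28.
Compare {D3}: total 57.
No size-1 selection does better; minimum is 22.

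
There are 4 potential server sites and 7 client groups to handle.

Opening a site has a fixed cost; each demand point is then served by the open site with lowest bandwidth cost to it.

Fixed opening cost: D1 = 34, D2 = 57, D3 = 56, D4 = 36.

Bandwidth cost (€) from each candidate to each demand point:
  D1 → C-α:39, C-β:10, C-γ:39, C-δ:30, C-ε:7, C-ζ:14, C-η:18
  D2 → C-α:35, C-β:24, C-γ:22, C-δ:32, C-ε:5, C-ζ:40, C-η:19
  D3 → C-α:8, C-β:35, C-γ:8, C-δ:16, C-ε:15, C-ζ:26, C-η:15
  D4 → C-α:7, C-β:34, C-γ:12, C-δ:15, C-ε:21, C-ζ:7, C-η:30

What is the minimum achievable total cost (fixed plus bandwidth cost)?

Open {D1, D4}: assign each demand point to its cheapest open site.
  C-α→D4 7, C-β→D1 10, C-γ→D4 12, C-δ→D4 15, C-ε→D1 7, C-ζ→D4 7, C-η→D1 18
  bandwidth cost 76, fixed 70 → total 146.
Compare {D4}: bandwidth cost 126 + fixed 36 = 162.
Compare {D1, D3}: bandwidth cost 78 + fixed 90 = 168.
Compare {D3}: bandwidth cost 123 + fixed 56 = 179.
All other subsets cost ≥ 162. Minimum total cost: 146.

146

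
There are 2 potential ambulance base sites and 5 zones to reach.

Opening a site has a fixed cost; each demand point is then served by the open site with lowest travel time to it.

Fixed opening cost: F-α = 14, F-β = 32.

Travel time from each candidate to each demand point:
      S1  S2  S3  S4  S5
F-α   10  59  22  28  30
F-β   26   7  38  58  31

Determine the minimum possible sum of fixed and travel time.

Open {F-α, F-β}: assign each demand point to its cheapest open site.
  S1→F-α 10, S2→F-β 7, S3→F-α 22, S4→F-α 28, S5→F-α 30
  travel time 97, fixed 46 → total 143.
Compare {F-α}: travel time 149 + fixed 14 = 163.
Compare {F-β}: travel time 160 + fixed 32 = 192.

143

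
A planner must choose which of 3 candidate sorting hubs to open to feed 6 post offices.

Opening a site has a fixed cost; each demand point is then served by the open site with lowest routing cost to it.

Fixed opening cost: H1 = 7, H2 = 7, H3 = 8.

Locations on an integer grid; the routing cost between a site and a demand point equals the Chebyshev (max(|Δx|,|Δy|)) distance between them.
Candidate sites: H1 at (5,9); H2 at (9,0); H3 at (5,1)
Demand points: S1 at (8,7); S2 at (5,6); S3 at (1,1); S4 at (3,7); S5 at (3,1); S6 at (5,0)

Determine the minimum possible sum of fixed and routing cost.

Open {H1, H3}: assign each demand point to its cheapest open site.
  S1→H1 3, S2→H1 3, S3→H3 4, S4→H1 2, S5→H3 2, S6→H3 1
  routing cost 15, fixed 15 → total 30.
Compare {H3}: routing cost 24 + fixed 8 = 32.
Compare {H1, H2, H3}: routing cost 15 + fixed 22 = 37.
Compare {H2, H3}: routing cost 24 + fixed 15 = 39.
All other subsets cost ≥ 32. Minimum total cost: 30.

30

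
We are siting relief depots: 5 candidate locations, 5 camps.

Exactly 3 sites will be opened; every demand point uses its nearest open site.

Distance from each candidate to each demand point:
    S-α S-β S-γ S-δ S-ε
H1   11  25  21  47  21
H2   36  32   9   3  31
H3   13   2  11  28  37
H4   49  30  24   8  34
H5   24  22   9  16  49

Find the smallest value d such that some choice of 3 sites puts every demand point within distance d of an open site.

Open {H1, H2, H3}.
  Farthest demand point is S-ε at distance 21 (to H1); all others are ≤ 21.
With {H1, H3, H4} the worst case is 21.
With {H1, H3, H5} the worst case is 21.
No size-3 selection achieves below 21.

21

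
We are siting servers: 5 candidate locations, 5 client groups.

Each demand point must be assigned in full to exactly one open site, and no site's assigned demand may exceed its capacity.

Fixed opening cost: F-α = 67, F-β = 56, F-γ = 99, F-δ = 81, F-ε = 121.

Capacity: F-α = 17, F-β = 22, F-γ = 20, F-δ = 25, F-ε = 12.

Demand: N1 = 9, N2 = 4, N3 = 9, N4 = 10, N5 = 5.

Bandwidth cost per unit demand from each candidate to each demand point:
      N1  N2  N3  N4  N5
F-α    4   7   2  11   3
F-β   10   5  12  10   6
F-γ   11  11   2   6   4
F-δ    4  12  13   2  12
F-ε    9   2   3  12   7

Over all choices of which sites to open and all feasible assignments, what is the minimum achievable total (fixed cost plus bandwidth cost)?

285

Open {F-α, F-δ}; cheapest assignment that respects the capacities:
  F-α (cap 17, load 14): N3, N5 — cost 9×2 + 5×3 = 33
  F-δ (cap 25, load 23): N1, N2, N4 — cost 9×4 + 4×12 + 10×2 = 104
  Shipping 137, fixed 148 → total 285.
  Any other capacity-feasible assignment to {F-α, F-δ} ships for at least 137.
Compare {F-α, F-β, F-δ}: its best feasible assignment gives total 313.
Compare {F-γ, F-δ}: its best feasible assignment gives total 318.
Every other set of open sites that can feasibly serve all demand totals ≥ 313 even under its best assignment. Minimum: 285.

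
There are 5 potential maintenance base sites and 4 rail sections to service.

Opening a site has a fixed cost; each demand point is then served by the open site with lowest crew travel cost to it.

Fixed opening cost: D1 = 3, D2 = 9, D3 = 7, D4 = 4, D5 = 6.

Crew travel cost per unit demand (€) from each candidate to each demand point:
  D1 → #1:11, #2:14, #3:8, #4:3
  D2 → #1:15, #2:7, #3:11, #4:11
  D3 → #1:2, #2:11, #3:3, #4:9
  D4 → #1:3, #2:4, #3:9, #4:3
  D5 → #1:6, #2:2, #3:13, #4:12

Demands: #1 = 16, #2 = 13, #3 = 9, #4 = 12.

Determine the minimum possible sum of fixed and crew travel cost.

137

Open {D1, D3, D5}: assign each demand point to its cheapest open site.
  #1→D3 16×2=32, #2→D5 13×2=26, #3→D3 9×3=27, #4→D1 12×3=36
  crew travel cost 121, fixed 16 → total 137.
Compare {D3, D4, D5}: crew travel cost 121 + fixed 17 = 138.
Compare {D1, D3, D4, D5}: crew travel cost 121 + fixed 20 = 141.
Compare {D1, D2, D3, D5}: crew travel cost 121 + fixed 25 = 146.
All other subsets cost ≥ 138. Minimum total cost: 137.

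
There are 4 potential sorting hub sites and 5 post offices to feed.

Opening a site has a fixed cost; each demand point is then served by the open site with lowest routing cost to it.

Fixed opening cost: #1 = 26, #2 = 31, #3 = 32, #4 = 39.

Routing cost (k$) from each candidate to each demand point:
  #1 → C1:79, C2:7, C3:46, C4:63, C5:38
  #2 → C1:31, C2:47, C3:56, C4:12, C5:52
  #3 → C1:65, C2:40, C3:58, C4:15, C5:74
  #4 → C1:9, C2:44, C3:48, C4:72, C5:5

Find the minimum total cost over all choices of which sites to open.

Open {#1, #2, #4}: assign each demand point to its cheapest open site.
  C1→#4 9, C2→#1 7, C3→#1 46, C4→#2 12, C5→#4 5
  routing cost 79, fixed 96 → total 175.
Compare {#1, #3, #4}: routing cost 82 + fixed 97 = 179.
Compare {#2, #4}: routing cost 118 + fixed 70 = 188.
Compare {#3, #4}: routing cost 117 + fixed 71 = 188.
All other subsets cost ≥ 179. Minimum total cost: 175.

175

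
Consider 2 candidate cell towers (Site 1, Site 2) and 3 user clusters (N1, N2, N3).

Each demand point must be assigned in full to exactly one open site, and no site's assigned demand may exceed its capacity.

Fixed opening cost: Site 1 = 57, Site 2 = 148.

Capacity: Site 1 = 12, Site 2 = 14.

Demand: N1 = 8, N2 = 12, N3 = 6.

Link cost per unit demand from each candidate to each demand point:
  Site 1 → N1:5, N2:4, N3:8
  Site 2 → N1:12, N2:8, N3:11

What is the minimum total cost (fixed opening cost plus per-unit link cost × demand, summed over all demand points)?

Open {Site 1, Site 2}; cheapest assignment that respects the capacities:
  Site 1 (cap 12, load 12): N2 — cost 12×4 = 48
  Site 2 (cap 14, load 14): N1, N3 — cost 8×12 + 6×11 = 162
  Shipping 210, fixed 205 → total 415.
  Any other capacity-feasible assignment to {Site 1, Site 2} ships for at least 210.
Total demand is 26 and no other set of sites has combined capacity ≥ 26, so {Site 1, Site 2} is the only feasible choice of open sites. Minimum: 415.

415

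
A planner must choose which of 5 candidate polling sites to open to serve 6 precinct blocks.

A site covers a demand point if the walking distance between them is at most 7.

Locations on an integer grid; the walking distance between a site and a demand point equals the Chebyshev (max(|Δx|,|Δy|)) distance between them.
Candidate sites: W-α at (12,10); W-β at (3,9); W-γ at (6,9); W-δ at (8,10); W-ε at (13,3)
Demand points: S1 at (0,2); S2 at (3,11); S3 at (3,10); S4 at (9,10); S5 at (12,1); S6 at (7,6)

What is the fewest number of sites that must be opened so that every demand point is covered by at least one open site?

2

Coverage sets (demand points within 7 of each site):
  W-α: {S4, S6}
  W-β: {S1, S2, S3, S4, S6}
  W-γ: {S1, S2, S3, S4, S6}
  W-δ: {S2, S3, S4, S6}
  W-ε: {S4, S5, S6}
No single site covers all 6 demand points.
But {W-β, W-ε} covers everything, so the minimum is 2.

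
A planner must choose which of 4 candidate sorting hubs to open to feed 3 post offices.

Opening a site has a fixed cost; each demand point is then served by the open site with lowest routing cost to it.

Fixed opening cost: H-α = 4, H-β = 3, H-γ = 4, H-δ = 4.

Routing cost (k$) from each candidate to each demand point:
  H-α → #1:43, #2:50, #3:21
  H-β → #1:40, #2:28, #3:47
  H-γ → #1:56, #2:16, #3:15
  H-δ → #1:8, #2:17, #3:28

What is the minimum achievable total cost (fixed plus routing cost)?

Open {H-γ, H-δ}: assign each demand point to its cheapest open site.
  #1→H-δ 8, #2→H-γ 16, #3→H-γ 15
  routing cost 39, fixed 8 → total 47.
Compare {H-β, H-γ, H-δ}: routing cost 39 + fixed 11 = 50.
Compare {H-α, H-γ, H-δ}: routing cost 39 + fixed 12 = 51.
Compare {H-α, H-δ}: routing cost 46 + fixed 8 = 54.
All other subsets cost ≥ 50. Minimum total cost: 47.

47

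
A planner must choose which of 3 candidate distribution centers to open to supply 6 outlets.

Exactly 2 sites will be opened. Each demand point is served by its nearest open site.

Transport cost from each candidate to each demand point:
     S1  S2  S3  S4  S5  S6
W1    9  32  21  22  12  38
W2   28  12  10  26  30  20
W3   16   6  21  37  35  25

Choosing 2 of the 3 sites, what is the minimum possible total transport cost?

85

Open {W1, W2}.
  S1→W1 9, S2→W2 12, S3→W2 10, S4→W1 22, S5→W1 12, S6→W2 20  ⇒ total 85.
Compare {W1, W3}: total 95.
Compare {W2, W3}: total 108.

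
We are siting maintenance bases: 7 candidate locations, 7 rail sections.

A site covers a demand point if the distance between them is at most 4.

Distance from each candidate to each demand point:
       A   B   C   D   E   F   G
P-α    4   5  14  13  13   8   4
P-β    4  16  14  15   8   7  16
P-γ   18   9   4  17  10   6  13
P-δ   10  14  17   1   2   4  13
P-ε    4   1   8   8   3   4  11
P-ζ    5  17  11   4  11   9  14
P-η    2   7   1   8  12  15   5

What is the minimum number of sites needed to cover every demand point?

4

Coverage sets (demand points within 4 of each site):
  P-α: {A, G}
  P-β: {A}
  P-γ: {C}
  P-δ: {D, E, F}
  P-ε: {A, B, E, F}
  P-ζ: {D}
  P-η: {A, C}
No 3 sites suffice: every size-3 union leaves at least one demand point uncovered.
But {P-α, P-γ, P-δ, P-ε} covers everything, so the minimum is 4.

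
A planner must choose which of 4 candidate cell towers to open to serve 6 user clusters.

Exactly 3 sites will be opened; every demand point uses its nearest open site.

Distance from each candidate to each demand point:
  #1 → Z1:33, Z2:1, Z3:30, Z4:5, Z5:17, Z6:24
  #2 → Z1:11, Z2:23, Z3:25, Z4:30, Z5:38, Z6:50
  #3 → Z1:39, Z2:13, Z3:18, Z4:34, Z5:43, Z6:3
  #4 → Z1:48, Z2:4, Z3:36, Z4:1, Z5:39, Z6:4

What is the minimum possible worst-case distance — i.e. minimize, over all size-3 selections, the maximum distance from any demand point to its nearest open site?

Open {#1, #2, #3}.
  Farthest demand point is Z3 at distance 18 (to #3); all others are ≤ 18.
With {#1, #2, #4} the worst case is 25.
With {#1, #3, #4} the worst case is 33.
No size-3 selection achieves below 18.

18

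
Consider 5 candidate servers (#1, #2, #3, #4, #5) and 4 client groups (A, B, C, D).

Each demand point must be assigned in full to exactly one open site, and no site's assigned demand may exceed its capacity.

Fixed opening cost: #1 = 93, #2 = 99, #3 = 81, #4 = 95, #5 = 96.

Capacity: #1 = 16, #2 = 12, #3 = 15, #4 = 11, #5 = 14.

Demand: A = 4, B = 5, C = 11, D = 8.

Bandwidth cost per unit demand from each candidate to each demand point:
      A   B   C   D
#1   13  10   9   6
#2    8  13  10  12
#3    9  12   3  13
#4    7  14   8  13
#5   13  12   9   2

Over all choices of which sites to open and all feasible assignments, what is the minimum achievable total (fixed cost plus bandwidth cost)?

322

Open {#3, #5}; cheapest assignment that respects the capacities:
  #3 (cap 15, load 15): A, C — cost 4×9 + 11×3 = 69
  #5 (cap 14, load 13): B, D — cost 5×12 + 8×2 = 76
  Shipping 145, fixed 177 → total 322.
  Any other capacity-feasible assignment to {#3, #5} ships for at least 145.
Compare {#1, #3}: its best feasible assignment gives total 341.
Compare {#1, #3, #5}: its best feasible assignment gives total 405.
Every other set of open sites that can feasibly serve all demand totals ≥ 341 even under its best assignment. Minimum: 322.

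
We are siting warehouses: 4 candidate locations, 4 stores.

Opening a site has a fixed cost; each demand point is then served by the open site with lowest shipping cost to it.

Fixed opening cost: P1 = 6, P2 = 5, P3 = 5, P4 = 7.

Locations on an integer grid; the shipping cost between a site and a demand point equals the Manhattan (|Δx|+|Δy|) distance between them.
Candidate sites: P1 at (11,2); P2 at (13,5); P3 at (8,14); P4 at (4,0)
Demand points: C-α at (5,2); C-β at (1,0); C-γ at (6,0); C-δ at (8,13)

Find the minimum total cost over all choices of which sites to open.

21

Open {P3, P4}: assign each demand point to its cheapest open site.
  C-α→P4 3, C-β→P4 3, C-γ→P4 2, C-δ→P3 1
  shipping cost 9, fixed 12 → total 21.
Compare {P2, P3, P4}: shipping cost 9 + fixed 17 = 26.
Compare {P1, P3, P4}: shipping cost 9 + fixed 18 = 27.
Compare {P4}: shipping cost 25 + fixed 7 = 32.
All other subsets cost ≥ 26. Minimum total cost: 21.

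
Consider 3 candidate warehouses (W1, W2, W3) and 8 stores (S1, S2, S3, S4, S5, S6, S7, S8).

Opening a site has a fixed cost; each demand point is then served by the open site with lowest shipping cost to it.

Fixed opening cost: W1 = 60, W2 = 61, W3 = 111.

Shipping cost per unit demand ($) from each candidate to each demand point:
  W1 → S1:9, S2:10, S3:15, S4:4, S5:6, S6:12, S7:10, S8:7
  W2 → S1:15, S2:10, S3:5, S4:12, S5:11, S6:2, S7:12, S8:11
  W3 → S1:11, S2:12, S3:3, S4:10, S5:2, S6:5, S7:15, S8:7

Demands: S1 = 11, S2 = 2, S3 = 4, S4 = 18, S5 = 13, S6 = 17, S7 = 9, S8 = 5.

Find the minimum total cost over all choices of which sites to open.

569

Open {W1, W2}: assign each demand point to its cheapest open site.
  S1→W1 11×9=99, S2→W1 2×10=20, S3→W2 4×5=20, S4→W1 18×4=72, S5→W1 13×6=78, S6→W2 17×2=34, S7→W1 9×10=90, S8→W1 5×7=35
  shipping cost 448, fixed 121 → total 569.
Compare {W1, W3}: shipping cost 439 + fixed 171 = 610.
Compare {W1, W2, W3}: shipping cost 388 + fixed 232 = 620.
Compare {W2, W3}: shipping cost 536 + fixed 172 = 708.
All other subsets cost ≥ 610. Minimum total cost: 569.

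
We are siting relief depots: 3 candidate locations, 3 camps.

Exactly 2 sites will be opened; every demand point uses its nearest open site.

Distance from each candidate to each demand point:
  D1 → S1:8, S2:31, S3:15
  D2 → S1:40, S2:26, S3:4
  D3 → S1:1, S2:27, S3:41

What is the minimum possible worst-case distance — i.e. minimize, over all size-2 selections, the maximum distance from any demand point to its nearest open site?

Open {D1, D2}.
  Farthest demand point is S2 at distance 26 (to D2); all others are ≤ 26.
With {D2, D3} the worst case is 26.
With {D1, D3} the worst case is 27.
No size-2 selection achieves below 26.

26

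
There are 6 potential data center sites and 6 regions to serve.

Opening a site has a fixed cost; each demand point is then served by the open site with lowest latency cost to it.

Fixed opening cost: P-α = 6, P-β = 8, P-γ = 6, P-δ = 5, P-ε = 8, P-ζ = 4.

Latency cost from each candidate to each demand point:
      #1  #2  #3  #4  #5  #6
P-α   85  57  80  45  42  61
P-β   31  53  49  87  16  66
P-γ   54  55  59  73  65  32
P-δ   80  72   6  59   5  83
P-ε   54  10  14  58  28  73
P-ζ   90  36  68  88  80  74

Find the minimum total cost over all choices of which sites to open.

162

Open {P-α, P-β, P-γ, P-δ, P-ε}: assign each demand point to its cheapest open site.
  #1→P-β 31, #2→P-ε 10, #3→P-δ 6, #4→P-α 45, #5→P-δ 5, #6→P-γ 32
  latency cost 129, fixed 33 → total 162.
Compare {P-α, P-β, P-γ, P-δ, P-ε, P-ζ}: latency cost 129 + fixed 37 = 166.
Compare {P-β, P-γ, P-δ, P-ε}: latency cost 142 + fixed 27 = 169.
Compare {P-β, P-γ, P-δ, P-ε, P-ζ}: latency cost 142 + fixed 31 = 173.
All other subsets cost ≥ 166. Minimum total cost: 162.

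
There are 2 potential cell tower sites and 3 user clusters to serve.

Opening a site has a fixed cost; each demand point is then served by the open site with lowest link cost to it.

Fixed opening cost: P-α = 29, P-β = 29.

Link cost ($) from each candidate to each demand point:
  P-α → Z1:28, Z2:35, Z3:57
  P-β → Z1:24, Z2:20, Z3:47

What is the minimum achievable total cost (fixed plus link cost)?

120

Open {P-β}: assign each demand point to its cheapest open site.
  Z1→P-β 24, Z2→P-β 20, Z3→P-β 47
  link cost 91, fixed 29 → total 120.
Compare {P-α}: link cost 120 + fixed 29 = 149.
Compare {P-α, P-β}: link cost 91 + fixed 58 = 149.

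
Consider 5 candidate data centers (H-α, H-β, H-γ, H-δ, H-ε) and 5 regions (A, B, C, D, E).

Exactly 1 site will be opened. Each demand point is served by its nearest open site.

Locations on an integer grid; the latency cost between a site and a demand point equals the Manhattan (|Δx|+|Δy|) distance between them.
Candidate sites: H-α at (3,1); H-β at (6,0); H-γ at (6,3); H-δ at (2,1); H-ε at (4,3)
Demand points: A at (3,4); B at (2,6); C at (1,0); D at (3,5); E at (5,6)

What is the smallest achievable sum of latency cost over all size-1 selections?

20

Open {H-ε}.
  A→H-ε 2, B→H-ε 5, C→H-ε 6, D→H-ε 3, E→H-ε 4  ⇒ total 20.
Compare {H-α}: total 23.
Compare {H-δ}: total 24.
No size-1 selection does better; minimum is 20.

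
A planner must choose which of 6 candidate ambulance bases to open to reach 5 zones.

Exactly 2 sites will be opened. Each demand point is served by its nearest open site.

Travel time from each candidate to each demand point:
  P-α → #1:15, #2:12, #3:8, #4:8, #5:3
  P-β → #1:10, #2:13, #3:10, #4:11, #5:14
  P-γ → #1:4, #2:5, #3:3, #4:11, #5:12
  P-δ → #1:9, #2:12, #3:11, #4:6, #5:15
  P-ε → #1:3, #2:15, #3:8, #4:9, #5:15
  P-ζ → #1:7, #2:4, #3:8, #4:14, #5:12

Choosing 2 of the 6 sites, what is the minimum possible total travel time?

Open {P-α, P-γ}.
  #1→P-γ 4, #2→P-γ 5, #3→P-γ 3, #4→P-α 8, #5→P-α 3  ⇒ total 23.
Compare {P-α, P-ζ}: total 30.
Compare {P-γ, P-δ}: total 30.
No size-2 selection does better; minimum is 23.

23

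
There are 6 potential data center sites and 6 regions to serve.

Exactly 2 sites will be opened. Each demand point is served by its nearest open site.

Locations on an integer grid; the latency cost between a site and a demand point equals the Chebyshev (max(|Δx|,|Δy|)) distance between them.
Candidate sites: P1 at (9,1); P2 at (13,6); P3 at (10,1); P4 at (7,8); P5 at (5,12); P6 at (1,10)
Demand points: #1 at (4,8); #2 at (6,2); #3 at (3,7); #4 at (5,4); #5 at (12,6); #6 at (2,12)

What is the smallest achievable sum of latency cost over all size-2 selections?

Open {P1, P6}.
  #1→P6 3, #2→P1 3, #3→P6 3, #4→P1 4, #5→P1 5, #6→P6 2  ⇒ total 20.
Compare {P2, P6}: total 22.
Compare {P3, P6}: total 22.
No size-2 selection does better; minimum is 20.

20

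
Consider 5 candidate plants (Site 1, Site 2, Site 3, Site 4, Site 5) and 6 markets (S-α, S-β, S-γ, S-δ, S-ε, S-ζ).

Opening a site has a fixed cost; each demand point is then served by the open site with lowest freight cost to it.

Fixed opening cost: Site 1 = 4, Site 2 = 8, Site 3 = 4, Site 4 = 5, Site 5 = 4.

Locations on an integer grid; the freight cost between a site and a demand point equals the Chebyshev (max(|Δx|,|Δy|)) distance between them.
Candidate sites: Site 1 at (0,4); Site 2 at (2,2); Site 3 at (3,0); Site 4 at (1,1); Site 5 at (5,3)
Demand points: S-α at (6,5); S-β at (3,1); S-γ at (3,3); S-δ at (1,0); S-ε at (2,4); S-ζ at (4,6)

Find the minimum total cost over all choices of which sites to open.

Open {Site 5}: assign each demand point to its cheapest open site.
  S-α→Site 5 2, S-β→Site 5 2, S-γ→Site 5 2, S-δ→Site 5 4, S-ε→Site 5 3, S-ζ→Site 5 3
  freight cost 16, fixed 4 → total 20.
Compare {Site 3, Site 5}: freight cost 13 + fixed 8 = 21.
Compare {Site 2}: freight cost 14 + fixed 8 = 22.
Compare {Site 4, Site 5}: freight cost 13 + fixed 9 = 22.
All other subsets cost ≥ 21. Minimum total cost: 20.

20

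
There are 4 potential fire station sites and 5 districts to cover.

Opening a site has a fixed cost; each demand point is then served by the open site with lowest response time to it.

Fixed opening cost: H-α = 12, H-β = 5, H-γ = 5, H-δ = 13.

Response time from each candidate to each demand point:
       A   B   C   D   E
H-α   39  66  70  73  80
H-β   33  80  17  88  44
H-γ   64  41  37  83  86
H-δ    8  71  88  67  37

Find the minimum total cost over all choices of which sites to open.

Open {H-β, H-γ, H-δ}: assign each demand point to its cheapest open site.
  A→H-δ 8, B→H-γ 41, C→H-β 17, D→H-δ 67, E→H-δ 37
  response time 170, fixed 23 → total 193.
Compare {H-α, H-β, H-γ, H-δ}: response time 170 + fixed 35 = 205.
Compare {H-γ, H-δ}: response time 190 + fixed 18 = 208.
Compare {H-β, H-δ}: response time 200 + fixed 18 = 218.
All other subsets cost ≥ 205. Minimum total cost: 193.

193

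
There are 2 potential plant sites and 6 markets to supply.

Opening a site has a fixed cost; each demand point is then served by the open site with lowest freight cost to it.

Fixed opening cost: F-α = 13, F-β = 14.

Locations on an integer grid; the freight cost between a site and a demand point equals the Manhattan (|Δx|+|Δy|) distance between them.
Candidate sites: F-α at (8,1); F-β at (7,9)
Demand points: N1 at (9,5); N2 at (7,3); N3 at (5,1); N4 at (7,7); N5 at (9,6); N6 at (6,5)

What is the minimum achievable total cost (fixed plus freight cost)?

Open {F-α}: assign each demand point to its cheapest open site.
  N1→F-α 5, N2→F-α 3, N3→F-α 3, N4→F-α 7, N5→F-α 6, N6→F-α 6
  freight cost 30, fixed 13 → total 43.
Compare {F-β}: freight cost 34 + fixed 14 = 48.
Compare {F-α, F-β}: freight cost 23 + fixed 27 = 50.

43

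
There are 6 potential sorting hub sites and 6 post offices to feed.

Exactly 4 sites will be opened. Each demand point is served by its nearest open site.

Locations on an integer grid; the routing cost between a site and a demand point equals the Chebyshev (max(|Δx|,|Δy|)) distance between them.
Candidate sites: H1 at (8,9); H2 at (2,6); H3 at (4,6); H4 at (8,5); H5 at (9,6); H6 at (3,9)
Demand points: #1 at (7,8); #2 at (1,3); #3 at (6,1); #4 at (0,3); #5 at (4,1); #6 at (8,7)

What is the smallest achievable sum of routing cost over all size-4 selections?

Open {H1, H2, H4, H5}.
  #1→H1 1, #2→H2 3, #3→H4 4, #4→H2 3, #5→H4 4, #6→H5 1  ⇒ total 16.
Compare {H1, H2, H3, H4}: total 17.
Compare {H1, H2, H4, H6}: total 17.
No size-4 selection does better; minimum is 16.

16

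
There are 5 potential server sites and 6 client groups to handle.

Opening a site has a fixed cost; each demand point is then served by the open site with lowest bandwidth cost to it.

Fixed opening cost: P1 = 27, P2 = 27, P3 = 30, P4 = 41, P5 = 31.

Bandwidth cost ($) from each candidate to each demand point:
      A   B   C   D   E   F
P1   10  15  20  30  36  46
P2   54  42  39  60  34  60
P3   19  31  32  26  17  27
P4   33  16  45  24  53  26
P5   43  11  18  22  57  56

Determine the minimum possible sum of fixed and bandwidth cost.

172

Open {P1, P3}: assign each demand point to its cheapest open site.
  A→P1 10, B→P1 15, C→P1 20, D→P3 26, E→P3 17, F→P3 27
  bandwidth cost 115, fixed 57 → total 172.
Compare {P3, P5}: bandwidth cost 114 + fixed 61 = 175.
Compare {P3}: bandwidth cost 152 + fixed 30 = 182.
Compare {P1}: bandwidth cost 157 + fixed 27 = 184.
All other subsets cost ≥ 175. Minimum total cost: 172.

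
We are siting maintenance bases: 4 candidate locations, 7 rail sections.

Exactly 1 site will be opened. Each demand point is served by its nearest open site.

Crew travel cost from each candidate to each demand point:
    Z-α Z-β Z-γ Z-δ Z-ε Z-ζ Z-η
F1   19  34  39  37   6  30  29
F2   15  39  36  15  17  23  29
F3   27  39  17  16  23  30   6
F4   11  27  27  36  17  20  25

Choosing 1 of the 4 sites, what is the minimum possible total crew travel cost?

158

Open {F3}.
  Z-α→F3 27, Z-β→F3 39, Z-γ→F3 17, Z-δ→F3 16, Z-ε→F3 23, Z-ζ→F3 30, Z-η→F3 6  ⇒ total 158.
Compare {F4}: total 163.
Compare {F2}: total 174.
No size-1 selection does better; minimum is 158.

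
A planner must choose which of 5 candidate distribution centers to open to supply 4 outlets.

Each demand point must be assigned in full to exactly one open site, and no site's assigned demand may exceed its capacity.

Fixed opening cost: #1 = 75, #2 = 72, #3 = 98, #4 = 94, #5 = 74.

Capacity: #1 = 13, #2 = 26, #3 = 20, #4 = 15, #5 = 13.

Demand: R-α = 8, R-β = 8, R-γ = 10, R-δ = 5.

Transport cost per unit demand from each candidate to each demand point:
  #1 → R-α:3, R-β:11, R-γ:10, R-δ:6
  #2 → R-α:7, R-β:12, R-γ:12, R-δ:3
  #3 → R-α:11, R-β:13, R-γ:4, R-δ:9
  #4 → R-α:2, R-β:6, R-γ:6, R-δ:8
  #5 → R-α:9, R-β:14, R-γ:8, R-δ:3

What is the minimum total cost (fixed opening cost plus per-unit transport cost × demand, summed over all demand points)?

Open {#1, #3}; cheapest assignment that respects the capacities:
  #1 (cap 13, load 13): R-α, R-δ — cost 8×3 + 5×6 = 54
  #3 (cap 20, load 18): R-β, R-γ — cost 8×13 + 10×4 = 144
  Shipping 198, fixed 173 → total 371.
  Any other capacity-feasible assignment to {#1, #3} ships for at least 198.
Compare {#2, #3}: its best feasible assignment gives total 377.
Compare {#3, #4}: its best feasible assignment gives total 392.
Every other set of open sites that can feasibly serve all demand totals ≥ 377 even under its best assignment. Minimum: 371.

371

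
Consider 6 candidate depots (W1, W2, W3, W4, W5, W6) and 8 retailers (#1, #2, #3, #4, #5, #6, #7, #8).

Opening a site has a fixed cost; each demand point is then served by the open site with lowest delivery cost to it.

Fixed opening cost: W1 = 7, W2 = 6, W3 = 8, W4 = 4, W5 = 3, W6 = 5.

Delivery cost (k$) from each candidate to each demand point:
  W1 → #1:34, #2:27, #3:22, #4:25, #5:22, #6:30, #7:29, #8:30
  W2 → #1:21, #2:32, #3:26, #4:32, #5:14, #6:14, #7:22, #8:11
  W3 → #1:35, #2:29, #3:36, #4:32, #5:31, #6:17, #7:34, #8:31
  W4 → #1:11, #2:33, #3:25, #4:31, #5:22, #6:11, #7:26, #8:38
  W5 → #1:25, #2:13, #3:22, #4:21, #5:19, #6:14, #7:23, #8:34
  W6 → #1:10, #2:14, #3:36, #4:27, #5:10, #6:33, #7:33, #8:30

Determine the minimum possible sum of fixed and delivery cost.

137

Open {W2, W5, W6}: assign each demand point to its cheapest open site.
  #1→W6 10, #2→W5 13, #3→W5 22, #4→W5 21, #5→W6 10, #6→W2 14, #7→W2 22, #8→W2 11
  delivery cost 123, fixed 14 → total 137.
Compare {W2, W4, W5}: delivery cost 125 + fixed 13 = 138.
Compare {W2, W4, W5, W6}: delivery cost 120 + fixed 18 = 138.
Compare {W1, W2, W5, W6}: delivery cost 123 + fixed 21 = 144.
All other subsets cost ≥ 138. Minimum total cost: 137.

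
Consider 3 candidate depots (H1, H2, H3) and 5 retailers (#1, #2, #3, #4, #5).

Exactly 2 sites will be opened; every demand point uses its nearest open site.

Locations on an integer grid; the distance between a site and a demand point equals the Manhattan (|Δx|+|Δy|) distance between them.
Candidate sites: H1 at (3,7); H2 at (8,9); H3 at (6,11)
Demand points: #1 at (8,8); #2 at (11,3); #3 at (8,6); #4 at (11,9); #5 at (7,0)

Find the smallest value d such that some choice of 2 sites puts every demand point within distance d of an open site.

10

Open {H1, H2}.
  Farthest demand point is #5 at distance 10 (to H2); all others are ≤ 10.
With {H2, H3} the worst case is 10.
With {H1, H3} the worst case is 12.
No size-2 selection achieves below 10.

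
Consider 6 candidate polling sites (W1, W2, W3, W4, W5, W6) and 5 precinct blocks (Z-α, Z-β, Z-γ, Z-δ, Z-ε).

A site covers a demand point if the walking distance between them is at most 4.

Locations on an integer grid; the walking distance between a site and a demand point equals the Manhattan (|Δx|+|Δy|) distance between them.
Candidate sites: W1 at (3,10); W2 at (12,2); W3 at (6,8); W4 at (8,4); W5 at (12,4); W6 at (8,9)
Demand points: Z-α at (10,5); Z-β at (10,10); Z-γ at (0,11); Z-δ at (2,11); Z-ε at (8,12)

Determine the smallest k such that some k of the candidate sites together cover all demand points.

3

Coverage sets (demand points within 4 of each site):
  W1: {Z-γ, Z-δ}
  W2: {}
  W3: {}
  W4: {Z-α}
  W5: {Z-α}
  W6: {Z-β, Z-ε}
No 2 sites suffice: every size-2 union leaves at least one demand point uncovered.
But {W1, W4, W6} covers everything, so the minimum is 3.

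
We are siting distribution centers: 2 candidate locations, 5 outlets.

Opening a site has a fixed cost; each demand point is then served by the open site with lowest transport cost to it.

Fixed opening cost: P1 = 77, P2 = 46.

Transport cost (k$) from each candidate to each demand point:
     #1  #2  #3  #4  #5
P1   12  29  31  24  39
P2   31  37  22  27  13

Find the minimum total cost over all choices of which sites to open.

Open {P2}: assign each demand point to its cheapest open site.
  #1→P2 31, #2→P2 37, #3→P2 22, #4→P2 27, #5→P2 13
  transport cost 130, fixed 46 → total 176.
Compare {P1}: transport cost 135 + fixed 77 = 212.
Compare {P1, P2}: transport cost 100 + fixed 123 = 223.

176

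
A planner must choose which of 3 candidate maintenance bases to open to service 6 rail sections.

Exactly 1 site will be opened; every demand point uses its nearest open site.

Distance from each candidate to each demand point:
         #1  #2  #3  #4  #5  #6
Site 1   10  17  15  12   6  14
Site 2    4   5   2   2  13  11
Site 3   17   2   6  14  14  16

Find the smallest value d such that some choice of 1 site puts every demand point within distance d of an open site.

13

Open {Site 2}.
  Farthest demand point is #5 at distance 13 (to Site 2); all others are ≤ 13.
With {Site 1} the worst case is 17.
With {Site 3} the worst case is 17.
No size-1 selection achieves below 13.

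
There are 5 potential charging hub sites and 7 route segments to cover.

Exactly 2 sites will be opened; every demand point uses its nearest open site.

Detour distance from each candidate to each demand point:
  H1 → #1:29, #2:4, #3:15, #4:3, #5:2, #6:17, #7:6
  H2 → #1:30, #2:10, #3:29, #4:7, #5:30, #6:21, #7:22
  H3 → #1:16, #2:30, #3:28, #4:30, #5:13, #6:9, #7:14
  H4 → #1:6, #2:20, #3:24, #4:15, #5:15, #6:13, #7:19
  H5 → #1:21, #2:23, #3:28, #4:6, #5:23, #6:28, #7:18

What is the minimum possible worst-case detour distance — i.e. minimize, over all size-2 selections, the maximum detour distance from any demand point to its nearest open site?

Open {H1, H4}.
  Farthest demand point is #3 at detour distance 15 (to H1); all others are ≤ 15.
With {H1, H3} the worst case is 16.
With {H1, H5} the worst case is 21.
No size-2 selection achieves below 15.

15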